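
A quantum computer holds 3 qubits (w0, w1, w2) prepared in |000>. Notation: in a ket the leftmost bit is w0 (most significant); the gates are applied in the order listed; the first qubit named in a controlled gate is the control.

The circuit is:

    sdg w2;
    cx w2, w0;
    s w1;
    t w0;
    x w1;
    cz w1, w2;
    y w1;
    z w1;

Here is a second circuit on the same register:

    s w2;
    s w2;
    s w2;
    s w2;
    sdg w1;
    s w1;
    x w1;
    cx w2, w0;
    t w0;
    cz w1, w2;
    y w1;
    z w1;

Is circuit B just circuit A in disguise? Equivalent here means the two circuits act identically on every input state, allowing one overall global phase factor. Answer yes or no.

No — the two circuits implement different unitaries, even allowing a global phase.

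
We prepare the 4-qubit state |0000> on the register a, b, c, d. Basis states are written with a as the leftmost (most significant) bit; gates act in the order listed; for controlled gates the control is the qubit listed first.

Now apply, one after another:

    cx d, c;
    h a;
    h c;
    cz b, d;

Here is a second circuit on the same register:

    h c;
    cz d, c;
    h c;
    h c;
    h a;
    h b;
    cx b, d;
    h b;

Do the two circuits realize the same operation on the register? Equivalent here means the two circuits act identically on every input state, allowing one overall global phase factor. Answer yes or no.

No, they are not equivalent — no single phase factor reconciles the two unitaries.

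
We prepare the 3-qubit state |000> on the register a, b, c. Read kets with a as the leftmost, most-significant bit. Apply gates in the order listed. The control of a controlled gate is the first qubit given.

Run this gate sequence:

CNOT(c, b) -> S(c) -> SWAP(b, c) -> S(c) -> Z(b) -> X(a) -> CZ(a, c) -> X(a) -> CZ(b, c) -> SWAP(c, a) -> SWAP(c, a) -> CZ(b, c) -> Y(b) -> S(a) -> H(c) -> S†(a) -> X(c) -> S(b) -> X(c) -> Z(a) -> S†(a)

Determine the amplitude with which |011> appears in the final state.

The final state's coefficient on |011> equals -sqrt(2)/2. Key observation: gates 9-12 undo each other exactly, leaving only the rest of the circuit to track.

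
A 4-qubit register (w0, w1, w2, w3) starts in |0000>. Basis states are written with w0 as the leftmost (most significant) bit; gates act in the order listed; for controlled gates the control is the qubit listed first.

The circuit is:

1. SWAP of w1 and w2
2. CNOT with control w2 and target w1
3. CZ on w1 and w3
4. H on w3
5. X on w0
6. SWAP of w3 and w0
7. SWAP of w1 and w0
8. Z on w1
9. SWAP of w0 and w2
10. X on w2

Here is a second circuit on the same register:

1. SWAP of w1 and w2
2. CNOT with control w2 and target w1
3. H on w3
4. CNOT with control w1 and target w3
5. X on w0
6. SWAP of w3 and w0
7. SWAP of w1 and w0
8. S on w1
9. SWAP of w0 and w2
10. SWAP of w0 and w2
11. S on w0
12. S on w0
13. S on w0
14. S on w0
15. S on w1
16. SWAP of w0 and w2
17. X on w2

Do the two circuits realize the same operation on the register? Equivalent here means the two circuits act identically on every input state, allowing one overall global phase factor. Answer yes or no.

Yes — the two circuits implement the same unitary up to a global phase.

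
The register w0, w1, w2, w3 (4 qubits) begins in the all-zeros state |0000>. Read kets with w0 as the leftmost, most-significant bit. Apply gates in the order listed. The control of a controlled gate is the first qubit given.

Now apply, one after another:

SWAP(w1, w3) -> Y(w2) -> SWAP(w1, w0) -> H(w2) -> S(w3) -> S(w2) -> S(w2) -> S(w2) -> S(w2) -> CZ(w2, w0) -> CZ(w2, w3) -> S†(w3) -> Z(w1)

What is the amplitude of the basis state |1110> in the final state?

|1110> carries amplitude 0 in the final state. Key observation: the block from step 6 through step 9 cancels to the identity and can be dropped.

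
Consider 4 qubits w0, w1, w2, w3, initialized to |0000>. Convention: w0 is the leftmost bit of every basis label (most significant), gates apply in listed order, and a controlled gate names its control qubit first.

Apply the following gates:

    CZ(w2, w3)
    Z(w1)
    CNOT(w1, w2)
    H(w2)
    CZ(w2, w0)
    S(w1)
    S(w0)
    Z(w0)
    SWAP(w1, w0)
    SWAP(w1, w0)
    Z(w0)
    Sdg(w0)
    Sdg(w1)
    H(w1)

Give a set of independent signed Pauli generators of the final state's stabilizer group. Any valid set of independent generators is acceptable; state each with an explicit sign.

The stabilizer group can be generated by +IXII, +IIXI, +ZIII, +IIIZ, among other valid generating sets.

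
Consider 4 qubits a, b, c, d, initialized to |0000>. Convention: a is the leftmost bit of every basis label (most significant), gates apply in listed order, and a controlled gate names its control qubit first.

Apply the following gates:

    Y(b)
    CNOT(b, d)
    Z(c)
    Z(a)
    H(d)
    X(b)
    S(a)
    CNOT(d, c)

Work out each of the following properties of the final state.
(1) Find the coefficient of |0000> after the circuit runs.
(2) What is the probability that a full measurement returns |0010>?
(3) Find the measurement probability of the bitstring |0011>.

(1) The final state's coefficient on |0000> equals sqrt(2)*I/2.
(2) The probability of measuring |0010> is 0.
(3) A full measurement returns |0011> with probability 1/2.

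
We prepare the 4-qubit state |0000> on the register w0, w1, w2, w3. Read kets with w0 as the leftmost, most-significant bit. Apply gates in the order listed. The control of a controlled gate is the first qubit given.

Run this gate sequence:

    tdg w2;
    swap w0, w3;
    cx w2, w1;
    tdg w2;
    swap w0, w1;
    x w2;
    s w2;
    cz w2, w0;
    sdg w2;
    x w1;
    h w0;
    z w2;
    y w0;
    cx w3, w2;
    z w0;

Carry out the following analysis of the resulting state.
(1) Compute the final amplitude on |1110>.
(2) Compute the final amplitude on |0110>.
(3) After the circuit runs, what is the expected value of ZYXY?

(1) |1110> carries amplitude sqrt(2)*I/2 in the final state.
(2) |0110> carries amplitude sqrt(2)*I/2 in the final state.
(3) The observable ZYXY averages to 0.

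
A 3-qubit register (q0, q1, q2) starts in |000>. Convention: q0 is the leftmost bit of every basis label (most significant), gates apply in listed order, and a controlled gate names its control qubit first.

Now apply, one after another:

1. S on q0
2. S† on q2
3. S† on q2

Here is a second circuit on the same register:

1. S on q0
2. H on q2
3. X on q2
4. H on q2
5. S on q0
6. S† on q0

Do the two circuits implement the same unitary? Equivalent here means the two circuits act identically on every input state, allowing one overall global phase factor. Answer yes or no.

Yes, they are equivalent — the unitaries differ by at most a global phase.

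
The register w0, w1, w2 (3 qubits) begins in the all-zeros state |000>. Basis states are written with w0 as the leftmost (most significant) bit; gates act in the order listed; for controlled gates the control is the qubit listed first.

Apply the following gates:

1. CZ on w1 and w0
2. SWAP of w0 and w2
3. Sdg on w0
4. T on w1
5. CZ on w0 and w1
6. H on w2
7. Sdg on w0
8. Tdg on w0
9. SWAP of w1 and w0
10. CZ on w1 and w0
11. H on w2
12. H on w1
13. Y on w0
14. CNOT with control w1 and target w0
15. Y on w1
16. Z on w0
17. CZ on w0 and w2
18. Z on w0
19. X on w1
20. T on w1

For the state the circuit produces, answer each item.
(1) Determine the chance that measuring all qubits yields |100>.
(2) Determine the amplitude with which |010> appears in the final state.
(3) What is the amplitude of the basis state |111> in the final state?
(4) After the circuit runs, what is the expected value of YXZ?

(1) Outcome |100> occurs with probability 1/2.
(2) |010> carries amplitude sqrt(2)*exp(I*pi/4)/2 in the final state.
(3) |111> carries amplitude 0 in the final state.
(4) The observable YXZ averages to sqrt(2)/2.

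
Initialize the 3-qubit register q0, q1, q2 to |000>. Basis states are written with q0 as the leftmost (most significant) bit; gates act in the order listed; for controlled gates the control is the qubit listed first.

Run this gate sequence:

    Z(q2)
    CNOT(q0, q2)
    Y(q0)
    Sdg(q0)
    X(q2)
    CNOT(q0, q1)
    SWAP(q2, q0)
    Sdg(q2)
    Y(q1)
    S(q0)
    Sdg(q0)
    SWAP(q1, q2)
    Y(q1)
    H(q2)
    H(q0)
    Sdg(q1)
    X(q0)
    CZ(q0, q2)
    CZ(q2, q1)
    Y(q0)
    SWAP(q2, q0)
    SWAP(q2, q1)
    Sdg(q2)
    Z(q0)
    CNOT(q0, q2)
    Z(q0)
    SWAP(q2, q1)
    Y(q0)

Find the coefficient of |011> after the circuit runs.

The amplitude on |011> is -I/2. Key observation: gates 10-11 undo each other exactly, leaving only the rest of the circuit to track.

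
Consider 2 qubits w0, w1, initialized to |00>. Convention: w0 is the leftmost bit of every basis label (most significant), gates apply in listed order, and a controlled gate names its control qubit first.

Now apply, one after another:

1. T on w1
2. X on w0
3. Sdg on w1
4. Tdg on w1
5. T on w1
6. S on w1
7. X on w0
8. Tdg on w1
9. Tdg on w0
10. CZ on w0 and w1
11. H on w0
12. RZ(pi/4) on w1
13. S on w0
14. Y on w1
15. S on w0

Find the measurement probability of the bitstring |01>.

The probability of measuring |01> is 1/2.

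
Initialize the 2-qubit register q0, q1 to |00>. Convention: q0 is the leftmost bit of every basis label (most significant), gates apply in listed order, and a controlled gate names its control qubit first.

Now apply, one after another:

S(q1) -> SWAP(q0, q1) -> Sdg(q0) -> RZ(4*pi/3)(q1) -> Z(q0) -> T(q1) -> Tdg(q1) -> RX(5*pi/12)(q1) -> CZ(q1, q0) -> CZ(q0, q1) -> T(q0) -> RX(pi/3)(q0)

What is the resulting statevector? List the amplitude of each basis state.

The final amplitudes are (-sqrt(3*sqrt(2) + 6)/8 - 3*sqrt(2 - sqrt(2))/8)*exp(I*pi/3) on |00>, (-sqrt(6 - 3*sqrt(2))/8 + 3*sqrt(sqrt(2) + 2)/8)*exp(5*I*pi/6) on |01>, (sqrt(6 - 3*sqrt(2))/8 + sqrt(sqrt(2) + 2)/8)*exp(5*I*pi/6) on |10>, (-sqrt(2 - sqrt(2))/8 + sqrt(3*sqrt(2) + 6)/8)*exp(I*pi/3) on |11>.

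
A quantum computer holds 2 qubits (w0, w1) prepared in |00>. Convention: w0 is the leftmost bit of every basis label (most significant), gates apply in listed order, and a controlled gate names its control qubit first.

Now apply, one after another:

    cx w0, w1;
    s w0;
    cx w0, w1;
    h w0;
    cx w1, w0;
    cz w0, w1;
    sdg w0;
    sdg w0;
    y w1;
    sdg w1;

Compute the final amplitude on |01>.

The final state's coefficient on |01> equals sqrt(2)/2.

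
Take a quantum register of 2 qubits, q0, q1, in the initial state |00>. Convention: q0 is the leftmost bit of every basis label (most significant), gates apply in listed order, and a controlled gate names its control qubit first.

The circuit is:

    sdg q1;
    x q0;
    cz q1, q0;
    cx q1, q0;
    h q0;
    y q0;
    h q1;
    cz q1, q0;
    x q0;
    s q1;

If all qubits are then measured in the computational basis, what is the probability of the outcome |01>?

A full measurement returns |01> with probability 1/4.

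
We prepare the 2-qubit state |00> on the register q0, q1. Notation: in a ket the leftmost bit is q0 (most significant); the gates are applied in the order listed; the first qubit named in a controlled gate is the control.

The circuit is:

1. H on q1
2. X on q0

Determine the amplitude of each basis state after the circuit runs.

After the circuit, the state carries amplitude 0 on |00>, 0 on |01>, sqrt(2)/2 on |10>, sqrt(2)/2 on |11>.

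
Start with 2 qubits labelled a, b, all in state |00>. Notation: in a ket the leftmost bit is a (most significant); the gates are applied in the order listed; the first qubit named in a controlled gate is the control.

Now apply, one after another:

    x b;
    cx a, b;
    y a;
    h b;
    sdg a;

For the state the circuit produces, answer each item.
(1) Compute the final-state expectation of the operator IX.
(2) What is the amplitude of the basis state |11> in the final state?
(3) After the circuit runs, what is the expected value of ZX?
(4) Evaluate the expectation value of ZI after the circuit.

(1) The expectation value of IX is -1.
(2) |11> carries amplitude -sqrt(2)/2 in the final state.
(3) The observable ZX averages to 1.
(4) In the final state, ZI has expectation -1.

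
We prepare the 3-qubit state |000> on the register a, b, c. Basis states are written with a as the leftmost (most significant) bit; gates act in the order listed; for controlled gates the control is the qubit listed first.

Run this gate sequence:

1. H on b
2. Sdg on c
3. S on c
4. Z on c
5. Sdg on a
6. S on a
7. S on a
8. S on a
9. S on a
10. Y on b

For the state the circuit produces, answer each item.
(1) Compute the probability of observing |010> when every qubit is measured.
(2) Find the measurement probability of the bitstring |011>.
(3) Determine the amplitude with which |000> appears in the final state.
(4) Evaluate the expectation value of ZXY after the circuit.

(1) Outcome |010> occurs with probability 1/2. Key observation: the block from step 6 through step 9 cancels to the identity and can be dropped.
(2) The probability of measuring |011> is 0.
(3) The final state's coefficient on |000> equals -sqrt(2)*I/2.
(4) The observable ZXY averages to 0.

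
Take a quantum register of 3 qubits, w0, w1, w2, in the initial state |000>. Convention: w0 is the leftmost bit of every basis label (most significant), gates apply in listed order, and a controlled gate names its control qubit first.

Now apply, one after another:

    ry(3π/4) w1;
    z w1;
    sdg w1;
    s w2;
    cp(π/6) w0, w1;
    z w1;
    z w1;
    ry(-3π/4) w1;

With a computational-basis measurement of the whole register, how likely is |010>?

Outcome |010> occurs with probability 1/4.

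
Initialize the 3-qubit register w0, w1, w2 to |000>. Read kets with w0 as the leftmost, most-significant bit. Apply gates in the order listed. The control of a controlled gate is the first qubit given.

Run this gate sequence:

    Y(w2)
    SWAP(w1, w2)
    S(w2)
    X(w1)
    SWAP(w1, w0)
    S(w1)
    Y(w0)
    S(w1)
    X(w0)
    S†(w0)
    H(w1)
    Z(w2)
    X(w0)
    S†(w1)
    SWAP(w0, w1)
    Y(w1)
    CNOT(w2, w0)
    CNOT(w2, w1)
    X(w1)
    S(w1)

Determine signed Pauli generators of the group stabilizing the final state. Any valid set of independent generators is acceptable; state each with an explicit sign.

The stabilizer group can be generated by -YII, -IZI, +IIZ, among other valid generating sets.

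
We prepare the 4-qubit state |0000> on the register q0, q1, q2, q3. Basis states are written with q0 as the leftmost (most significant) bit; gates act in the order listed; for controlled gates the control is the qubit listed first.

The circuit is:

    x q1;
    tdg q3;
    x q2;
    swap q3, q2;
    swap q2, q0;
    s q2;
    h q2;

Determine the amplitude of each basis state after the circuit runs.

The final amplitudes are sqrt(2)/2 on |0101>, sqrt(2)/2 on |0111>, and 0 on every other basis state.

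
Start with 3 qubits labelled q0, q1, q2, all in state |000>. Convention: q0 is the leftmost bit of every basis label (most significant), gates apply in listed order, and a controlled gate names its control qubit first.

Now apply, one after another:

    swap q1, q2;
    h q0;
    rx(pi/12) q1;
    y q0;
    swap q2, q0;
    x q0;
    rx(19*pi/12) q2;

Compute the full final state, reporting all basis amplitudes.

The resulting statevector has amplitude 0 on |000>, 0 on |001>, 0 on |010>, 0 on |011>, sqrt(2)/8 + 1/4 + I/4 + sqrt(6)*I/8 on |100>, -1/4 - sqrt(2)/8 - sqrt(6)*I/8 - I/4 on |101>, -sqrt(2)/8 + 1/4 - sqrt(6)*I/8 + I/4 on |110>, -1/4 + sqrt(2)/8 - I/4 + sqrt(6)*I/8 on |111>.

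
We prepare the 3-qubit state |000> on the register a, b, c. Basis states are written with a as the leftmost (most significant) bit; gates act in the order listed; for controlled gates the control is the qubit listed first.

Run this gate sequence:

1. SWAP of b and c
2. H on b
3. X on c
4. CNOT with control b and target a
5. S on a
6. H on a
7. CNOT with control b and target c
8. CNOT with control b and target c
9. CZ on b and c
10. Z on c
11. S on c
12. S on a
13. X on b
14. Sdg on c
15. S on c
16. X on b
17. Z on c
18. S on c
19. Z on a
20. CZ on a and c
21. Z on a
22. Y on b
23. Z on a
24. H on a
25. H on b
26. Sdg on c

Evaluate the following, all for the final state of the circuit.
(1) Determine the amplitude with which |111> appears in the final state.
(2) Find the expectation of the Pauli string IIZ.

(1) The final state's coefficient on |111> equals 1/2 - I/2. Key observation: gates 13-16 undo each other exactly, leaving only the rest of the circuit to track.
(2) The expectation value of IIZ is -1.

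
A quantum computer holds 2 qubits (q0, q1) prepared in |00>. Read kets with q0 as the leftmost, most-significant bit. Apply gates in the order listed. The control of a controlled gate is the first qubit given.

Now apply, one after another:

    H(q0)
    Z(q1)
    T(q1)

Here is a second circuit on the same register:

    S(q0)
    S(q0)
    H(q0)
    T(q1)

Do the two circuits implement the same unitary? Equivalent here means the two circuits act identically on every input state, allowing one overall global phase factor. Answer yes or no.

No, they are not equivalent — no single phase factor reconciles the two unitaries.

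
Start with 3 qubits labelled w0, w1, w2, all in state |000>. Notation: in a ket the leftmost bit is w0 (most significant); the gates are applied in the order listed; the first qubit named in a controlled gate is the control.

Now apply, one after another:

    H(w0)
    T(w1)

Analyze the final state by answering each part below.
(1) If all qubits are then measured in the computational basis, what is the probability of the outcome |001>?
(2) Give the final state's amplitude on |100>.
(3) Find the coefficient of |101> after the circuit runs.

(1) Outcome |001> occurs with probability 0.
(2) The amplitude on |100> is sqrt(2)/2.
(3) The final state's coefficient on |101> equals 0.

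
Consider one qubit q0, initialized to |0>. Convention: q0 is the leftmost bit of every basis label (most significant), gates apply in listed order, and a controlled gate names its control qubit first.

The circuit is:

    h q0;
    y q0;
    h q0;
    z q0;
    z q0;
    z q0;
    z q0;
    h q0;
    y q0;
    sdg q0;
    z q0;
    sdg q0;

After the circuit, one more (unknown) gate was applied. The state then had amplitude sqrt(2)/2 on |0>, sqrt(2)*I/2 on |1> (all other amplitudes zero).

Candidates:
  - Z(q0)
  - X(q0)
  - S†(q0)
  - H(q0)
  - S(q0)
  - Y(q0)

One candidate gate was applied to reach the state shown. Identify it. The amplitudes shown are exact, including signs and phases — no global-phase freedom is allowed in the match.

It was S(q0) that produced the state shown.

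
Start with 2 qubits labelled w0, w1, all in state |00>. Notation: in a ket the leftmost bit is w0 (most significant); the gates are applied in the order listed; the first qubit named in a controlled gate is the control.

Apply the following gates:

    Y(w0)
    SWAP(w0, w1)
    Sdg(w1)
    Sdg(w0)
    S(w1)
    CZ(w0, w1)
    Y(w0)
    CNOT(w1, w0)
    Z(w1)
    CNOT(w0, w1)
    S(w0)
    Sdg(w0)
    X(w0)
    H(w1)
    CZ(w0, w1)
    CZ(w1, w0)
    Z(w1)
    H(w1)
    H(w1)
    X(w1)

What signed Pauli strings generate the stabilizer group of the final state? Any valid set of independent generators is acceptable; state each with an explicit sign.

The final state is stabilized by the group generated by +IX, -ZI; other independent generating sets are equally valid. Key observation: gates 18-19 undo each other exactly, leaving only the rest of the circuit to track.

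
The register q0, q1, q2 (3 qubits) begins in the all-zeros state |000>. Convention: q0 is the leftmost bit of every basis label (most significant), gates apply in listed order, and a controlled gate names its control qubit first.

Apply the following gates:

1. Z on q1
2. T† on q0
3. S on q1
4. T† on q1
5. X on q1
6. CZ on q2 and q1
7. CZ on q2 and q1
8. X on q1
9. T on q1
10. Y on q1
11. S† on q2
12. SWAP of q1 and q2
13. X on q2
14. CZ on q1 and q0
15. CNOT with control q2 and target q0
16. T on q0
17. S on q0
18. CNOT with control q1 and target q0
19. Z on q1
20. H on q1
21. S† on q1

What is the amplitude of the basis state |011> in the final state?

The final state's coefficient on |011> equals 0. Key observation: the block from step 4 through step 9 cancels to the identity and can be dropped.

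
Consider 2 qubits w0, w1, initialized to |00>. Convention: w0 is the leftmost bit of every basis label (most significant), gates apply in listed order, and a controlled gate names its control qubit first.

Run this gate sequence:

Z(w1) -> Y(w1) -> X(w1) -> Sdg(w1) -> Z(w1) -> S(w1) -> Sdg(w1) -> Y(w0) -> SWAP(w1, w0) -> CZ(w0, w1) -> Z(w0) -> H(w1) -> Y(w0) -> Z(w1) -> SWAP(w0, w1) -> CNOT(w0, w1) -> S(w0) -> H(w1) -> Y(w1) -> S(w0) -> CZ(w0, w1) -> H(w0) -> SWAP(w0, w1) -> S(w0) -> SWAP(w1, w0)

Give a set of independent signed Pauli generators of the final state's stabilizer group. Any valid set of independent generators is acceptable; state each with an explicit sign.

The stabilizer group can be generated by +IY, +ZI, among other valid generating sets.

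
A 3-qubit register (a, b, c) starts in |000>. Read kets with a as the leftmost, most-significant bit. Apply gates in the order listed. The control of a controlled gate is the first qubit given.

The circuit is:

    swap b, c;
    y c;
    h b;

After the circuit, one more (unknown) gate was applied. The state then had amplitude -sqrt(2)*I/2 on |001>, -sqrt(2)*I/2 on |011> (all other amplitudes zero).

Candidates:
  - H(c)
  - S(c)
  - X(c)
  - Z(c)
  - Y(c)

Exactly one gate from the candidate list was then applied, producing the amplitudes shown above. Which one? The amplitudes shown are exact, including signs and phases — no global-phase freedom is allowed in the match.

The unique candidate consistent with the amplitudes is Z(c).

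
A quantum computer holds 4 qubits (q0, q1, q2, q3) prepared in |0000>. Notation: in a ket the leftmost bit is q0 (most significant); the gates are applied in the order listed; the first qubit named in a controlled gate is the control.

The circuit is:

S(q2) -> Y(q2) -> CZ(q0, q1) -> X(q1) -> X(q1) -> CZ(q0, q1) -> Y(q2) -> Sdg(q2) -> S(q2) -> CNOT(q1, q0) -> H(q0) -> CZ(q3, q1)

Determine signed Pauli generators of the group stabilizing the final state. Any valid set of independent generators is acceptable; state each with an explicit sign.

The stabilizer group can be generated by +XIII, +IZII, +IIZI, +IIIZ, among other valid generating sets. Key observation: gates 1-8 undo each other exactly, leaving only the rest of the circuit to track.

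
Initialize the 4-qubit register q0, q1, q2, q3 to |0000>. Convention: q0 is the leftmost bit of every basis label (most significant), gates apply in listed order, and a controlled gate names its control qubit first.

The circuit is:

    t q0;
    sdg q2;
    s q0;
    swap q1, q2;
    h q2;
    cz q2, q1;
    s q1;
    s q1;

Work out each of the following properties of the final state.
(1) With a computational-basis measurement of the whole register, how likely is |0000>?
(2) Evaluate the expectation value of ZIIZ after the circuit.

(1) A full measurement returns |0000> with probability 1/2.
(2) The expectation value of ZIIZ is 1.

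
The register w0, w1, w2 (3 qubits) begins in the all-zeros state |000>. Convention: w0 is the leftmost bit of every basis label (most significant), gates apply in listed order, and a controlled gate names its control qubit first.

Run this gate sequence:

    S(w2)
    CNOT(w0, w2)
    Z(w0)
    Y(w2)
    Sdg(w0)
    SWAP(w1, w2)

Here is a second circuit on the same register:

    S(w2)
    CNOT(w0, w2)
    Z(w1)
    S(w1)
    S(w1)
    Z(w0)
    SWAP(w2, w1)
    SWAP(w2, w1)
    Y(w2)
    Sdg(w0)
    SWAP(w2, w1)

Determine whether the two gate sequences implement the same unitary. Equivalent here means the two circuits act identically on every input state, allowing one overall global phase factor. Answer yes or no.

Yes, they are equivalent — the unitaries differ by at most a global phase.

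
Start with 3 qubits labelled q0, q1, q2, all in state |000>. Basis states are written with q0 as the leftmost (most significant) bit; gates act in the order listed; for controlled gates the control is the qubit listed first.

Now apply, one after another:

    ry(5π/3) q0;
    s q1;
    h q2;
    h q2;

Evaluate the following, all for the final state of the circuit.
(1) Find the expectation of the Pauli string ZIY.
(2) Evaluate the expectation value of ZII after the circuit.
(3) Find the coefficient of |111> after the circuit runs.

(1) In the final state, ZIY has expectation 0. Key observation: the block from step 3 through step 4 cancels to the identity and can be dropped.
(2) The observable ZII averages to 1/2.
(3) The final state's coefficient on |111> equals 0.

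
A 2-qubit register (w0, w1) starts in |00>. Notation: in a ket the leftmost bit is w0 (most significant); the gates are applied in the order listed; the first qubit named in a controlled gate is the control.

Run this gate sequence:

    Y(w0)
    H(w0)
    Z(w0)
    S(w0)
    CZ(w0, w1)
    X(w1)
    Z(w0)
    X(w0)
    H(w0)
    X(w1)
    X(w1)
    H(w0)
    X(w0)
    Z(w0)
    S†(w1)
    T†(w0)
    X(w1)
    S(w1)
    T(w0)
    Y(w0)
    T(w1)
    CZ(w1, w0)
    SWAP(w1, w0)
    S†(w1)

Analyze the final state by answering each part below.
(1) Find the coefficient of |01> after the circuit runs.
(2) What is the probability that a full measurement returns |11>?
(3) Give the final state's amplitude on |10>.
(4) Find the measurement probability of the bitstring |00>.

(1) The final state's coefficient on |01> equals sqrt(2)/2. Key observation: gates 7-14 undo each other exactly, leaving only the rest of the circuit to track.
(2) The probability of measuring |11> is 0.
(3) The final state's coefficient on |10> equals 0.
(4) Outcome |00> occurs with probability 1/2.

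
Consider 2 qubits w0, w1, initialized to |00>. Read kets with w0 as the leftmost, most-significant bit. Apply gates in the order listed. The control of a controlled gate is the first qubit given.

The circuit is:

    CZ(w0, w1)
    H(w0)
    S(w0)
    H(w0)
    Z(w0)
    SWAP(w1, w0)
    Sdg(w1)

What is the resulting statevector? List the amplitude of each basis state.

The resulting statevector has amplitude 1/2 + I/2 on |00>, 1/2 + I/2 on |01>, 0 on |10>, 0 on |11>.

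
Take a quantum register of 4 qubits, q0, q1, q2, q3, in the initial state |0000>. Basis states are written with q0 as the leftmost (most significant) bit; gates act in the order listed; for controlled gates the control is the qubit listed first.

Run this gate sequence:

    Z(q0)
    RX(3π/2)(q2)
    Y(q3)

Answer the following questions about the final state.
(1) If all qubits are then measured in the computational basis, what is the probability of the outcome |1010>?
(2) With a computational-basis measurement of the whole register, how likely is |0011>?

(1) Outcome |1010> occurs with probability 0.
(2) Outcome |0011> occurs with probability 1/2.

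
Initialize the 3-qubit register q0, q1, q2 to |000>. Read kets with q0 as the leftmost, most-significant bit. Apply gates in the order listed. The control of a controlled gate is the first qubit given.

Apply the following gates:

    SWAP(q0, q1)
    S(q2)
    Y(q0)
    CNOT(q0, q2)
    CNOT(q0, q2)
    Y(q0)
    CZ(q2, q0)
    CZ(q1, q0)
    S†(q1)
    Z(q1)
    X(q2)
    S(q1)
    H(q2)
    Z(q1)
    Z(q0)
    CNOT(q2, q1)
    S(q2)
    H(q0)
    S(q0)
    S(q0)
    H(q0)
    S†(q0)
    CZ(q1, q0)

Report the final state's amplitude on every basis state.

The final amplitudes are -sqrt(2)*I/2 on |100>, sqrt(2)/2 on |111>, and 0 on every other basis state.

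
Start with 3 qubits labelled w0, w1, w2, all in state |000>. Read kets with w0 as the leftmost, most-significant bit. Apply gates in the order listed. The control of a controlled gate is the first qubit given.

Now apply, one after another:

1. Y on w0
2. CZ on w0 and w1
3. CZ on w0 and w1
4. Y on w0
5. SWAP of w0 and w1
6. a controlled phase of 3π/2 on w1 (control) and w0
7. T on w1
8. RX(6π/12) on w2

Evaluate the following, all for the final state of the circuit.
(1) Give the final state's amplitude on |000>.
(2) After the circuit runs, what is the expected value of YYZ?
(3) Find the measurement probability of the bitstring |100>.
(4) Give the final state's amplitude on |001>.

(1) |000> carries amplitude sqrt(2)/2 in the final state.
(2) In the final state, YYZ has expectation 0.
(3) The probability of measuring |100> is 0.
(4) |001> carries amplitude -sqrt(2)*I/2 in the final state.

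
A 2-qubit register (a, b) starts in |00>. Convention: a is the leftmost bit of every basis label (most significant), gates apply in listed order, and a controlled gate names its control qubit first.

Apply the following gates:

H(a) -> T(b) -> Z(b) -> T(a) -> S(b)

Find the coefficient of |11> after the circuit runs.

The final state's coefficient on |11> equals 0.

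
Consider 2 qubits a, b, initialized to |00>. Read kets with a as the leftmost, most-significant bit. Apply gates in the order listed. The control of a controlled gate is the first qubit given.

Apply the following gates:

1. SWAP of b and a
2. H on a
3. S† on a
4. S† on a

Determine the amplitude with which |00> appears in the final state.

The amplitude on |00> is sqrt(2)/2.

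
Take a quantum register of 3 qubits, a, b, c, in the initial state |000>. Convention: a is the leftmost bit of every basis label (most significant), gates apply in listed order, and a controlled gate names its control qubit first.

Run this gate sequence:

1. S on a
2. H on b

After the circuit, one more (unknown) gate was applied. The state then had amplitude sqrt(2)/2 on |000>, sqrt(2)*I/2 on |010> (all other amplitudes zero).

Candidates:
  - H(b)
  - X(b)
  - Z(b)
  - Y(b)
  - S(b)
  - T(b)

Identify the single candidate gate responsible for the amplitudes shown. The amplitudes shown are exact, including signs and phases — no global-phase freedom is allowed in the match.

It was S(b) that produced the state shown.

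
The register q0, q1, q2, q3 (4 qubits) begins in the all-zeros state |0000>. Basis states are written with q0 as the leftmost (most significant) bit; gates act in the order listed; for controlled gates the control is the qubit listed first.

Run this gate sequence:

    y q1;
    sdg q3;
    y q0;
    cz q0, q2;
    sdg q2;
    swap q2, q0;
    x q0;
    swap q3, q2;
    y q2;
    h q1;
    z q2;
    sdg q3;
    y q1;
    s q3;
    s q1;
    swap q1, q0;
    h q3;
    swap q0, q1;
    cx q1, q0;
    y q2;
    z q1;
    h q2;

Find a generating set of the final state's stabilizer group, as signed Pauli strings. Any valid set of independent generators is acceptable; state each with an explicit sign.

The final state is stabilized by the group generated by -XYII, +IIXI, -IIIX, -ZZII; other independent generating sets are equally valid.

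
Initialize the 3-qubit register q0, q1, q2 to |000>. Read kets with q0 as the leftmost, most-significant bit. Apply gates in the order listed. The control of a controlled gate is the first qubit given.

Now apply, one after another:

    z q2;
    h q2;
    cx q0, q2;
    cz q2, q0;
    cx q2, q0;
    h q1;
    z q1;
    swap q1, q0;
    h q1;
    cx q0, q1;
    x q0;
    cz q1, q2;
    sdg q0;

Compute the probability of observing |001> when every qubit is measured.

Outcome |001> occurs with probability 1/8.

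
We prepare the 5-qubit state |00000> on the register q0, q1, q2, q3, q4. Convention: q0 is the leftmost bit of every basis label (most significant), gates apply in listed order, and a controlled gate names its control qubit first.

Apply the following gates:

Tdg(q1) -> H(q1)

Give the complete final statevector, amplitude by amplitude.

The final amplitudes are sqrt(2)/2 on |00000>, sqrt(2)/2 on |01000>, and 0 on every other basis state.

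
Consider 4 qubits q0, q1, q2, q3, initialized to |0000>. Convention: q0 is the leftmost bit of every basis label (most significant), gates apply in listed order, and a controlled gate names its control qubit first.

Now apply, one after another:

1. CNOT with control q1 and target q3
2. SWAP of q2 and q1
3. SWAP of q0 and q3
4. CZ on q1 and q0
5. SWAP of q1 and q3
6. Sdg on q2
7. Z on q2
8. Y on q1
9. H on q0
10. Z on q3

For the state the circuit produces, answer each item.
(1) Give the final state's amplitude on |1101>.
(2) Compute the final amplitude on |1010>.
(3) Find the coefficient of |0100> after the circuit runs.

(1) The amplitude on |1101> is 0.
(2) |1010> carries amplitude 0 in the final state.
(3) |0100> carries amplitude sqrt(2)*I/2 in the final state.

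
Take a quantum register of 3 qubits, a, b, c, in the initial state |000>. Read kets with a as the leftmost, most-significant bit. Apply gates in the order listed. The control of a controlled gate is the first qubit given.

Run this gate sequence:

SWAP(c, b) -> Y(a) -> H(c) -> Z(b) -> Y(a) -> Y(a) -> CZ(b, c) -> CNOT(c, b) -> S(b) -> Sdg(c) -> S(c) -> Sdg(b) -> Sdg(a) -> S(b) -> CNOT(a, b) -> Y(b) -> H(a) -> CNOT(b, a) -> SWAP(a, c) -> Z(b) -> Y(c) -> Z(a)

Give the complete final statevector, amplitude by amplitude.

The resulting statevector has amplitude 1/2 on |000>, 1/2 on |001>, 0 on |010>, 0 on |011>, 0 on |100>, 0 on |101>, I/2 on |110>, I/2 on |111>.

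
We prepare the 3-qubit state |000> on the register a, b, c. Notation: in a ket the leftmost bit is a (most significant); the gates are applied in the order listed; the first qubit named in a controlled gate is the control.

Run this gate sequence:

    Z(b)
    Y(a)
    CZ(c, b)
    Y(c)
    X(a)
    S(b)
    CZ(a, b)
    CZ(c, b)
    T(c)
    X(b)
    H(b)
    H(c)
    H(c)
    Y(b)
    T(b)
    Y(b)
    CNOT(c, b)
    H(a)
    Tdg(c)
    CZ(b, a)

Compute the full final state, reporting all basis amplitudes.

After the circuit, the state carries amplitude 0 on |000>, 1/2 on |001>, 0 on |010>, -exp(I*pi/4)/2 on |011>, 0 on |100>, 1/2 on |101>, 0 on |110>, exp(I*pi/4)/2 on |111>.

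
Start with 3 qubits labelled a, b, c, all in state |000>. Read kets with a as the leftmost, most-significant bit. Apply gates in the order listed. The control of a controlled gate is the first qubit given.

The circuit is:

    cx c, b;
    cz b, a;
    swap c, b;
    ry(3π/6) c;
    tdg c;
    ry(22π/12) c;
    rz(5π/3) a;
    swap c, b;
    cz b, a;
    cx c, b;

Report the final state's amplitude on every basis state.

The final amplitudes are -sqrt(3)*exp(11*I*pi/12)/4 + exp(11*I*pi/12)/4 + exp(I*pi/6)/4 + sqrt(3)*exp(I*pi/6)/4 on |000>, (-sqrt(3) + 1 - (1 + sqrt(3))*exp(3*I*pi/4))*exp(I*pi/6)/4 on |010>, and 0 on every other basis state.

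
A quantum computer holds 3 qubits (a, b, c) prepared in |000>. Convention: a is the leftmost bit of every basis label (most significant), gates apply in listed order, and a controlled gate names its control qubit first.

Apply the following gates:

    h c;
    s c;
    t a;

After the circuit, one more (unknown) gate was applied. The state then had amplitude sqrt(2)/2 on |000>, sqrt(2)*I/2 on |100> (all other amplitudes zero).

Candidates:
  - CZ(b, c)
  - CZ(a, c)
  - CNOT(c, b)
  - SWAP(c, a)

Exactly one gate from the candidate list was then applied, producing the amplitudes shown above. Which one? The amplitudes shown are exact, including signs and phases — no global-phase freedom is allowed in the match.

The applied gate was SWAP(c, a).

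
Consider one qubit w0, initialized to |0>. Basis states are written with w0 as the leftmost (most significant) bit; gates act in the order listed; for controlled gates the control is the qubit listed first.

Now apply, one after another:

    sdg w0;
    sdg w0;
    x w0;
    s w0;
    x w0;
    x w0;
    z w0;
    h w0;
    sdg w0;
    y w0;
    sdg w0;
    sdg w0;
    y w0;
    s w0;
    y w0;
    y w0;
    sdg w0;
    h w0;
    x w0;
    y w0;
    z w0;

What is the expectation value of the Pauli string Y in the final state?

In the final state, Y has expectation 1.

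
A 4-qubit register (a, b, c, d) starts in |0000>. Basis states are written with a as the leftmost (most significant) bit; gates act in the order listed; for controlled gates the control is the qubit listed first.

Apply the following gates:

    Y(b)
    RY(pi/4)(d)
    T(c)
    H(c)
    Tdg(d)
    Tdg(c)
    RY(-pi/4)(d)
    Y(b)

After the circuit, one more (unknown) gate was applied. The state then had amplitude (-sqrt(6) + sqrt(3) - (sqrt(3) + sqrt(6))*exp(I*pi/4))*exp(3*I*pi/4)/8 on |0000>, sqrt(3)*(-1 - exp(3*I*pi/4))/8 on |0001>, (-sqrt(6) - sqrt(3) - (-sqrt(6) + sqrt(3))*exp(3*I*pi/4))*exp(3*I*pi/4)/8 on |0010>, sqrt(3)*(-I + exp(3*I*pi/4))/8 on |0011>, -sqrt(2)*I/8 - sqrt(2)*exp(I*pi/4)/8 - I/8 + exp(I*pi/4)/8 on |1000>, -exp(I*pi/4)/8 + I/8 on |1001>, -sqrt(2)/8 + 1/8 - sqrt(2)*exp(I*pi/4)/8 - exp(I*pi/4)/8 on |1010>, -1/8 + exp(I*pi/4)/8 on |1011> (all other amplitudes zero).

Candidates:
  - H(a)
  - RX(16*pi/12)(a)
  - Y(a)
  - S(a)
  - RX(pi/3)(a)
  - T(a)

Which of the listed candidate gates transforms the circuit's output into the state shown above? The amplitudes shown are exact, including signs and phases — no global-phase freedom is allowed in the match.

It was RX(pi/3)(a) that produced the state shown.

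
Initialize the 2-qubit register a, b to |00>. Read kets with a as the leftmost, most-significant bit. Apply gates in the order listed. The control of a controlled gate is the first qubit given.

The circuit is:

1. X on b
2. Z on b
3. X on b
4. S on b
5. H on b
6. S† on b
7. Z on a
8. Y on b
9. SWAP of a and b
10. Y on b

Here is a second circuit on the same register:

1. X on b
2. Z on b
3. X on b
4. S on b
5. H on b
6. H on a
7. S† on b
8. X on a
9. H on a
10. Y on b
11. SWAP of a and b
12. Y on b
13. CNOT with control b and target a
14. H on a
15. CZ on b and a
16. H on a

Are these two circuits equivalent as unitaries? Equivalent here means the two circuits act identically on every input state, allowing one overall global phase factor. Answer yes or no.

Yes — the two circuits implement the same unitary up to a global phase.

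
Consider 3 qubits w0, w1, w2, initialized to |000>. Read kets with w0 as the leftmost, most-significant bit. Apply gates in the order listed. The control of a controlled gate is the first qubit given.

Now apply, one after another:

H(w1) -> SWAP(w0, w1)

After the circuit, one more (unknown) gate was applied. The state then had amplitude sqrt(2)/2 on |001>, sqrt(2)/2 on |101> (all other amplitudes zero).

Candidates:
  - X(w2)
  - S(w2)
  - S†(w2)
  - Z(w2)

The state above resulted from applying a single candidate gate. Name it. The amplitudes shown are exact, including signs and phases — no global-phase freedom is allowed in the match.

The unique candidate consistent with the amplitudes is X(w2).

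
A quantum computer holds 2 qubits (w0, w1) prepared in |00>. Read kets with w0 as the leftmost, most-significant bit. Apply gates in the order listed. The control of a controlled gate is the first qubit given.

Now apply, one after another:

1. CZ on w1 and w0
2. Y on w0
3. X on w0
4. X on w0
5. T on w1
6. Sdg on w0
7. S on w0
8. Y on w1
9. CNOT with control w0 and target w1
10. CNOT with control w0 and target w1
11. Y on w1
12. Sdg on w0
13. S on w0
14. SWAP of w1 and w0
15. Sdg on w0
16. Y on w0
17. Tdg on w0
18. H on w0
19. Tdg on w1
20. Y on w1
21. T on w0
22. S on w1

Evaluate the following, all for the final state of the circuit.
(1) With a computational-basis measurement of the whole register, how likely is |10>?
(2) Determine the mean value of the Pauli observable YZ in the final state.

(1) A full measurement returns |10> with probability 1/2.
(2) The expectation value of YZ is -sqrt(2)/2.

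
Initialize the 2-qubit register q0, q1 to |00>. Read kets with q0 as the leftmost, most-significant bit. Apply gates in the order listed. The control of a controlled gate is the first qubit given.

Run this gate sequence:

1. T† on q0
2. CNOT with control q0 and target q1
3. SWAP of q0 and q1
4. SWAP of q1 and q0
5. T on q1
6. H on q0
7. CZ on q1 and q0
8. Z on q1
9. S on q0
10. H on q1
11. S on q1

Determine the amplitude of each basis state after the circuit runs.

After the circuit, the state carries amplitude 1/2 on |00>, I/2 on |01>, I/2 on |10>, -1/2 on |11>.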